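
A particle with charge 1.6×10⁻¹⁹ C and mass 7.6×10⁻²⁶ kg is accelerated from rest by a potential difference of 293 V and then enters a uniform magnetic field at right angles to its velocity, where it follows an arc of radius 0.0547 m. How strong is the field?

v = √(2|q|V/m) = √(2·1.6×10⁻¹⁹·293/7.6×10⁻²⁶) ≈ 3.512×10⁴ m/s.
B = mv/(|q|r) = (7.6×10⁻²⁶)(3.512×10⁴)/((1.6×10⁻¹⁹)(0.0547)) ≈ 0.305 T.

B ≈ 0.305 T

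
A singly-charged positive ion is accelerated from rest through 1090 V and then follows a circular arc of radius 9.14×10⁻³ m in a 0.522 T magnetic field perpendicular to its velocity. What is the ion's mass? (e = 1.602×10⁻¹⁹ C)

m ≈ 1.67×10⁻²⁷ kg

Combine |q|V = ½mv² and r = mv/(|q|B): eliminate v to get m = qB²r²/(2V).
m = (1.602×10⁻¹⁹)(0.522)²(9.14×10⁻³)²/(2·1090) ≈ 1.67×10⁻²⁷ kg.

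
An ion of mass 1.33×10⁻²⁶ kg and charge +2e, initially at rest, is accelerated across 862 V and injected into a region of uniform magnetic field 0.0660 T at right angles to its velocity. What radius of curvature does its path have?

Acceleration: |q|V = ½mv² ⇒ v = √(2|q|V/m) = √(2·3.204×10⁻¹⁹·862/1.33×10⁻²⁶) ≈ 2.038×10⁵ m/s.
In the field: r = mv/(|q|B) = (1.33×10⁻²⁶)(2.038×10⁵)/((3.204×10⁻¹⁹)(0.0660)) ≈ 0.128 m.

r ≈ 0.128 m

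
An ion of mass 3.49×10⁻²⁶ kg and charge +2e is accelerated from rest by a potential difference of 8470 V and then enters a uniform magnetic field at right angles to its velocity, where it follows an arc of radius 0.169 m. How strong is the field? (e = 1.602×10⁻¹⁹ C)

B ≈ 0.254 T

v = √(2|q|V/m) = √(2·3.204×10⁻¹⁹·8470/3.49×10⁻²⁶) ≈ 3.944×10⁵ m/s.
B = mv/(|q|r) = (3.49×10⁻²⁶)(3.944×10⁵)/((3.204×10⁻¹⁹)(0.169)) ≈ 0.254 T.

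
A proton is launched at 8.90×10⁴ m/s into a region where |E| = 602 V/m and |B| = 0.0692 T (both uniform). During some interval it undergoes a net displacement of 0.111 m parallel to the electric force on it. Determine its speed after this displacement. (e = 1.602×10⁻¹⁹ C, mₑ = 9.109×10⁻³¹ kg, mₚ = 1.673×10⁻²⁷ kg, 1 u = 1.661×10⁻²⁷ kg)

B does no work; ΔKE = |q|E d.
½mv_f² = ½mv₀² + |q|Ed = ½(1.673×10⁻²⁷)(8.90×10⁴)² + (1.602×10⁻¹⁹)(602)(0.111) ≈ 6.626×10⁻¹⁸ J + 1.070×10⁻¹⁷ J ≈ 1.733×10⁻¹⁷ J.
v_f = √(2·1.733×10⁻¹⁷/1.673×10⁻²⁷) ≈ 1.44×10⁵ m/s.

v_f ≈ 1.44×10⁵ m/s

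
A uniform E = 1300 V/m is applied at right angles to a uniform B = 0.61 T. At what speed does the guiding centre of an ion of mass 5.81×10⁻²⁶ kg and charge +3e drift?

In crossed fields the guiding centre drifts at v_d = |E×B|/B² = E/B, independent of charge and mass.
v_d = 1300/0.61 = 2100 m/s.

v_d ≈ 2100 m/s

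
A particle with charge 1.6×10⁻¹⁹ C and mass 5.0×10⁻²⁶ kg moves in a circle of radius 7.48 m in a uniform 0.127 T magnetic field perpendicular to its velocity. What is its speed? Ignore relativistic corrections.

v ≈ 3.04×10⁶ m/s

From |q|vB = mv²/r, v = |q|Br/m.
v = (1.6×10⁻¹⁹)(0.127)(7.48)/5.0×10⁻²⁶ ≈ 3.04×10⁶ m/s.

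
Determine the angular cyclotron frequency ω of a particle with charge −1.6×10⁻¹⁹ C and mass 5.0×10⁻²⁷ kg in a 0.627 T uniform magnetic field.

ω ≈ 2.01×10⁷ rad/s

ω = |q|B/m.
ω = (1.6×10⁻¹⁹)(0.627)/5.0×10⁻²⁷ ≈ 2.01×10⁷ rad/s.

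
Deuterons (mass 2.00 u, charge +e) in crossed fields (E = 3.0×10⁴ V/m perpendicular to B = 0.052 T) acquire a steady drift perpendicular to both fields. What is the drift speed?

v_d ≈ 5.8×10⁵ m/s

In crossed fields the guiding centre drifts at v_d = |E×B|/B² = E/B, independent of charge and mass.
v_d = 3.0×10⁴/0.052 = 5.8×10⁵ m/s.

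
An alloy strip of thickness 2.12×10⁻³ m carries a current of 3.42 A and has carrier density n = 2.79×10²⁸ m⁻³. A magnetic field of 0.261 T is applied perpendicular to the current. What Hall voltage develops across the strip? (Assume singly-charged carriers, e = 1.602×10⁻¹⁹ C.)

V_H = IB/(n e t).
V_H = (3.42)(0.261)/((2.79×10²⁸)(1.602×10⁻¹⁹)(2.12×10⁻³)) ≈ 9.42×10⁻⁸ V.

V_H ≈ 9.42×10⁻⁸ V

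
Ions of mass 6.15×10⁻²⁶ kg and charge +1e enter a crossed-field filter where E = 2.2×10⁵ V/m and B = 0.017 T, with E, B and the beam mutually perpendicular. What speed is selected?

v = 1.3×10⁷ m/s

For undeflected motion the electric and magnetic forces balance: qE = qvB.
v = E/B = 2.2×10⁵/0.017 = 1.3×10⁷ m/s.
The result is independent of the particle's charge and mass.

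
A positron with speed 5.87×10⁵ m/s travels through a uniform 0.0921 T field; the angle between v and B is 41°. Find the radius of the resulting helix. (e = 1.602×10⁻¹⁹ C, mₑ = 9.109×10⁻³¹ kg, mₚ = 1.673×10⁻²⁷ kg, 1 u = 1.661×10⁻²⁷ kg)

v⊥ = v sinθ = 5.87×10⁵·sin41° ≈ 3.851×10⁵ m/s.
r = m v⊥/(|q|B) = (9.109×10⁻³¹)(3.851×10⁵)/((1.602×10⁻¹⁹)(0.0921)) ≈ 2.38×10⁻⁵ m.

r ≈ 2.38×10⁻⁵ m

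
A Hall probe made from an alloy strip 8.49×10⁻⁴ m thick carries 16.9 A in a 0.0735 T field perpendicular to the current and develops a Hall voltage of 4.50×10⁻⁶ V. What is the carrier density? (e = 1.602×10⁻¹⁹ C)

From V_H = IB/(n e t), n = IB/(V_H e t).
n = (16.9)(0.0735)/((4.50×10⁻⁶)(1.602×10⁻¹⁹)(8.49×10⁻⁴)) ≈ 2.03×10²⁷ m⁻³.

n ≈ 2.03×10²⁷ m⁻³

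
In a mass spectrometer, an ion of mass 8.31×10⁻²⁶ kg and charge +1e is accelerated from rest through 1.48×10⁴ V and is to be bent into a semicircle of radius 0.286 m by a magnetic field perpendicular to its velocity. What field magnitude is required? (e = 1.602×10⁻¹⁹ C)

v = √(2|q|V/m) = √(2·1.602×10⁻¹⁹·1.48×10⁴/8.31×10⁻²⁶) ≈ 2.389×10⁵ m/s.
B = mv/(|q|r) = (8.31×10⁻²⁶)(2.389×10⁵)/((1.602×10⁻¹⁹)(0.286)) ≈ 0.433 T.

B ≈ 0.433 T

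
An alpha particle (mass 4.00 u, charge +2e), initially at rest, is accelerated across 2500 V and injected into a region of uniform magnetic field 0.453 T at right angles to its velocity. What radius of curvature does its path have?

r ≈ 0.0225 m

Acceleration: |q|V = ½mv² ⇒ v = √(2|q|V/m) = √(2·3.204×10⁻¹⁹·2500/6.644×10⁻²⁷) ≈ 4.910×10⁵ m/s.
In the field: r = mv/(|q|B) = (6.644×10⁻²⁷)(4.910×10⁵)/((3.204×10⁻¹⁹)(0.453)) ≈ 0.0225 m.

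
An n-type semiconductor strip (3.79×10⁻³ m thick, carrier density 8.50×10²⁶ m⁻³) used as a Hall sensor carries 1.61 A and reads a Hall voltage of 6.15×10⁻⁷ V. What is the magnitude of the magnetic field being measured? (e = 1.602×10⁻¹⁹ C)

B ≈ 0.197 T

From V_H = IB/(n e t), B = V_H n e t / I.
B = (6.15×10⁻⁷)(8.50×10²⁶)(1.602×10⁻¹⁹)(3.79×10⁻³)/1.61 ≈ 0.197 T.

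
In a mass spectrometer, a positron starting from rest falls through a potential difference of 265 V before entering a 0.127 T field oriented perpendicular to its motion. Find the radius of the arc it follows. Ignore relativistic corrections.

Acceleration: |q|V = ½mv² ⇒ v = √(2|q|V/m) = √(2·1.602×10⁻¹⁹·265/9.109×10⁻³¹) ≈ 9.655×10⁶ m/s.
In the field: r = mv/(|q|B) = (9.109×10⁻³¹)(9.655×10⁶)/((1.602×10⁻¹⁹)(0.127)) ≈ 4.32×10⁻⁴ m.

r ≈ 4.32×10⁻⁴ m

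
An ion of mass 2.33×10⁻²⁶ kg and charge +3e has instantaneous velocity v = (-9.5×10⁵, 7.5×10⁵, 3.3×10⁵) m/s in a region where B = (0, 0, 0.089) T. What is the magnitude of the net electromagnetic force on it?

v×B = (6.68×10⁴, 8.46×10⁴, 0) N/C.
F = q v×B = (4.806×10⁻¹⁹ C)·(6.68×10⁴, 8.46×10⁴, 0) = (3.21×10⁻¹⁴, 4.06×10⁻¹⁴, 0) N.
|F| = 5.18×10⁻¹⁴ N.

|F| ≈ 5.18×10⁻¹⁴ N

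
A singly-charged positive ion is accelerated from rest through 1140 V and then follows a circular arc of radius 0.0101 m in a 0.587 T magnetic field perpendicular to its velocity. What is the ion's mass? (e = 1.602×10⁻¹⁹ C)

m ≈ 2.47×10⁻²⁷ kg

Combine |q|V = ½mv² and r = mv/(|q|B): eliminate v to get m = qB²r²/(2V).
m = (1.602×10⁻¹⁹)(0.587)²(0.0101)²/(2·1140) ≈ 2.47×10⁻²⁷ kg.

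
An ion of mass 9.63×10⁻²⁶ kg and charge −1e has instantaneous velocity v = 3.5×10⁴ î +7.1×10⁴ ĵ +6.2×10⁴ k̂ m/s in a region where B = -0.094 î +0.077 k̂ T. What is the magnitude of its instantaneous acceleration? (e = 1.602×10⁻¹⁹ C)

v×B = (5470, -8520, 6670) N/C.
F = q v×B = (−1.602×10⁻¹⁹ C)·(5470, -8520, 6670) = (-8.76×10⁻¹⁶, 1.37×10⁻¹⁵, -1.07×10⁻¹⁵) N.
|a| = |F|/m = 1.943×10⁻¹⁵/9.63×10⁻²⁶ ≈ 2.02×10¹⁰ m/s².

|a| ≈ 2.02×10¹⁰ m/s²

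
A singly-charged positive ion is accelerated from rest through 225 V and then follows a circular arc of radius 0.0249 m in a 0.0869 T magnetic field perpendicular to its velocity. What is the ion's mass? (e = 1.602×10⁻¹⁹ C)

Combine |q|V = ½mv² and r = mv/(|q|B): eliminate v to get m = qB²r²/(2V).
m = (1.602×10⁻¹⁹)(0.0869)²(0.0249)²/(2·225) ≈ 1.67×10⁻²⁷ kg.

m ≈ 1.67×10⁻²⁷ kg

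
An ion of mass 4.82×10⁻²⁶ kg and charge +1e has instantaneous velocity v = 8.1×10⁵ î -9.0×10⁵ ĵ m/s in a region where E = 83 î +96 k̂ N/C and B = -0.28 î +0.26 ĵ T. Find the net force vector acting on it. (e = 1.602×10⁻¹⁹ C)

v×B = (0, 0, -4.14×10⁴) N/C.
E + v×B = (83.0, 0, -4.13×10⁴) N/C.
F = q(E + v×B) = (1.602×10⁻¹⁹ C)·(83.0, 0, -4.13×10⁴) = (1.33×10⁻¹⁷, 0, -6.62×10⁻¹⁵) N.

F ≈ (1.33×10⁻¹⁷, 0, -6.62×10⁻¹⁵) N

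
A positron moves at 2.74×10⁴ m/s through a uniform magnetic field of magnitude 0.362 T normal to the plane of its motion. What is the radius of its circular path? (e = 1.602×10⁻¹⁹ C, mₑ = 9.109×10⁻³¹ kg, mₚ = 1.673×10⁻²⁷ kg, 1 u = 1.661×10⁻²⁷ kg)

r ≈ 4.30×10⁻⁷ m

The magnetic force provides the centripetal force: |q|vB = mv²/r.
r = mv/(|q|B) = (9.109×10⁻³¹)(2.74×10⁴)/((1.602×10⁻¹⁹)(0.362)) ≈ 4.30×10⁻⁷ m.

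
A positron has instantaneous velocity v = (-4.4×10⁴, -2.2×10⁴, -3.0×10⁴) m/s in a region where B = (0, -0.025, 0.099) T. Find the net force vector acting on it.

v×B = (-2930, 4360, 1100) N/C.
F = q v×B = (1.602×10⁻¹⁹ C)·(-2930, 4360, 1100) = (-4.69×10⁻¹⁶, 6.98×10⁻¹⁶, 1.76×10⁻¹⁶) N.

F ≈ (-4.69×10⁻¹⁶, 6.98×10⁻¹⁶, 1.76×10⁻¹⁶) N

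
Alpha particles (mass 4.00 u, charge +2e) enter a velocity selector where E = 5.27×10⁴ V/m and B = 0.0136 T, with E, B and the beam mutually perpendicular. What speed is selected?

For undeflected motion the electric and magnetic forces balance: qE = qvB.
v = E/B = 5.27×10⁴/0.0136 = 3.88×10⁶ m/s.

v = 3.88×10⁶ m/s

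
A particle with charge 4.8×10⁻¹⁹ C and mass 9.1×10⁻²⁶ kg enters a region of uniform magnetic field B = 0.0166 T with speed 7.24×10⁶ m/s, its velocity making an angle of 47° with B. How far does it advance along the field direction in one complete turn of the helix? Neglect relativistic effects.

v∥ = v cosθ = 7.24×10⁶·cos47° ≈ 4.938×10⁶ m/s.
T = 2πm/(|q|B) = 2π(9.1×10⁻²⁶)/((4.8×10⁻¹⁹)(0.0166)) ≈ 7.176×10⁻⁵ s.
pitch = v∥ T = (4.938×10⁶)(7.176×10⁻⁵) ≈ 354 m.

p ≈ 354 m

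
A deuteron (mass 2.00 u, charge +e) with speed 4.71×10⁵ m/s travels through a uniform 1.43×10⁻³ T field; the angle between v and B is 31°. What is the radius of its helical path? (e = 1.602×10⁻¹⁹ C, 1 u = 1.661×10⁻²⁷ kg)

r ≈ 3.52 m

v⊥ = v sinθ = 4.71×10⁵·sin31° ≈ 2.426×10⁵ m/s.
r = m v⊥/(|q|B) = (3.322×10⁻²⁷)(2.426×10⁵)/((1.602×10⁻¹⁹)(1.43×10⁻³)) ≈ 3.52 m.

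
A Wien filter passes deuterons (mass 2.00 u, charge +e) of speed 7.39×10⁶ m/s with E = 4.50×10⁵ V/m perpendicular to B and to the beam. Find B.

Balance of forces in the selector: qE = qvB ⇒ B = E/v.
B = 4.50×10⁵/7.39×10⁶ = 0.0609 T.

B = 0.0609 T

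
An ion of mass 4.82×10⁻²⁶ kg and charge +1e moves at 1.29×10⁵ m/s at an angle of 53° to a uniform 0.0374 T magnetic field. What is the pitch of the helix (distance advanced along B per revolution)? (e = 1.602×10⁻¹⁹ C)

p ≈ 3.92 m

v∥ = v cosθ = 1.29×10⁵·cos53° ≈ 7.763×10⁴ m/s.
T = 2πm/(|q|B) = 2π(4.82×10⁻²⁶)/((1.602×10⁻¹⁹)(0.0374)) ≈ 5.055×10⁻⁵ s.
pitch = v∥ T = (7.763×10⁴)(5.055×10⁻⁵) ≈ 3.92 m.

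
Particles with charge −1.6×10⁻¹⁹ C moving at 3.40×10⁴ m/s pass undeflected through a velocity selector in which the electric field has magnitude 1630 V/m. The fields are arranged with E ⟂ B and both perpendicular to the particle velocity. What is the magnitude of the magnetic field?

B = 0.0479 T

Balance of forces in the selector: qE = qvB ⇒ B = E/v.
B = 1630/3.40×10⁴ = 0.0479 T.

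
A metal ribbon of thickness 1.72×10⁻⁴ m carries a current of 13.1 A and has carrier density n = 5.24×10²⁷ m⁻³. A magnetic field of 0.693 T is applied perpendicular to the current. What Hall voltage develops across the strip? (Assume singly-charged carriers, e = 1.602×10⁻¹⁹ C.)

V_H ≈ 6.29×10⁻⁵ V

V_H = IB/(n e t).
V_H = (13.1)(0.693)/((5.24×10²⁷)(1.602×10⁻¹⁹)(1.72×10⁻⁴)) ≈ 6.29×10⁻⁵ V.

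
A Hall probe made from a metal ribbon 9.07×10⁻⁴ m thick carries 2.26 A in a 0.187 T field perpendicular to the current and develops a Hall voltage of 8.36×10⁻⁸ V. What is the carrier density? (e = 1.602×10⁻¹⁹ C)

n ≈ 3.48×10²⁸ m⁻³

From V_H = IB/(n e t), n = IB/(V_H e t).
n = (2.26)(0.187)/((8.36×10⁻⁸)(1.602×10⁻¹⁹)(9.07×10⁻⁴)) ≈ 3.48×10²⁸ m⁻³.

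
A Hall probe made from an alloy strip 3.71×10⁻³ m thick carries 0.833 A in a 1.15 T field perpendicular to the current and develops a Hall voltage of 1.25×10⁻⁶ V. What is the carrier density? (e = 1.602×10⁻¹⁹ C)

n ≈ 1.29×10²⁷ m⁻³

From V_H = IB/(n e t), n = IB/(V_H e t).
n = (0.833)(1.15)/((1.25×10⁻⁶)(1.602×10⁻¹⁹)(3.71×10⁻³)) ≈ 1.29×10²⁷ m⁻³.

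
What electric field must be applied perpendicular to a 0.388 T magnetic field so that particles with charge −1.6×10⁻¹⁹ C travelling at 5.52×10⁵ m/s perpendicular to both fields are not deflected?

For straight-line motion qE = qvB, so E = vB.
E = 5.52×10⁵ × 0.388 = 2.14×10⁵ V/m.

E = 2.14×10⁵ V/m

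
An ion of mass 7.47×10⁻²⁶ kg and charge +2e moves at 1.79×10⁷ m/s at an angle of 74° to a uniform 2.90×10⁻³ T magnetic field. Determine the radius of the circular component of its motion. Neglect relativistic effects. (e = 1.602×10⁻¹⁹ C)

r ≈ 1380 m

v⊥ = v sinθ = 1.79×10⁷·sin74° ≈ 1.721×10⁷ m/s.
r = m v⊥/(|q|B) = (7.47×10⁻²⁶)(1.721×10⁷)/((3.204×10⁻¹⁹)(2.90×10⁻³)) ≈ 1380 m.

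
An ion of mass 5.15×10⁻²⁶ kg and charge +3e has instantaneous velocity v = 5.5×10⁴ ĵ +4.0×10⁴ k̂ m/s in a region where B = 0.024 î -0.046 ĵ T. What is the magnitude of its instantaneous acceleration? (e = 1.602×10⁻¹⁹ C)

v×B = (1840, 960, -1320) N/C.
F = q v×B = (4.806×10⁻¹⁹ C)·(1840, 960, -1320) = (8.84×10⁻¹⁶, 4.61×10⁻¹⁶, -6.34×10⁻¹⁶) N.
|a| = |F|/m = 1.182×10⁻¹⁵/5.15×10⁻²⁶ ≈ 2.30×10¹⁰ m/s².

|a| ≈ 2.30×10¹⁰ m/s²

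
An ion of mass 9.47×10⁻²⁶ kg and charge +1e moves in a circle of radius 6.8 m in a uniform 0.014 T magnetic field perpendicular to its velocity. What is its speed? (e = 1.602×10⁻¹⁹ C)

From |q|vB = mv²/r, v = |q|Br/m.
v = (1.602×10⁻¹⁹)(0.014)(6.8)/9.47×10⁻²⁶ ≈ 1.6×10⁵ m/s.

v ≈ 1.6×10⁵ m/s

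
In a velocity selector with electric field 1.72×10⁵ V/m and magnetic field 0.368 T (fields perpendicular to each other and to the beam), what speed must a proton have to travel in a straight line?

Straight-line motion ⇒ electric and magnetic forces cancel, so E = vB.
v = E/B = 1.72×10⁵/0.368 = 4.67×10⁵ m/s.

v = 4.67×10⁵ m/s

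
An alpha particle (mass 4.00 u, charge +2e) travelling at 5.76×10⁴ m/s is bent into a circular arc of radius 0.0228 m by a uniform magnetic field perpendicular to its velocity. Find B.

B ≈ 0.0524 T

From |q|vB = mv²/r, B = mv/(|q|r).
B = (6.644×10⁻²⁷)(5.76×10⁴)/((3.204×10⁻¹⁹)(0.0228)) ≈ 0.0524 T.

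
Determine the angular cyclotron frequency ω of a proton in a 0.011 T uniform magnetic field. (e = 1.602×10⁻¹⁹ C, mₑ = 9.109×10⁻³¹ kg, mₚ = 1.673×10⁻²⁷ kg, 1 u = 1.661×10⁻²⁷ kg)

ω = |q|B/m.
ω = (1.602×10⁻¹⁹)(0.011)/1.673×10⁻²⁷ ≈ 1.1×10⁶ rad/s.

ω ≈ 1.1×10⁶ rad/s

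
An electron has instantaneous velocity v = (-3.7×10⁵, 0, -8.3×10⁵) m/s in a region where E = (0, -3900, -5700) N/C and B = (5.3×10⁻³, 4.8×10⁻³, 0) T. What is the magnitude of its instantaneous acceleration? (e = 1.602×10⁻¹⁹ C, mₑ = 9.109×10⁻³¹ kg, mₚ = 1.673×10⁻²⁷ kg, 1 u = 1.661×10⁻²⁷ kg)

|a| ≈ 2.09×10¹⁵ m/s²

v×B = (3980, -4400, -1780) N/C.
E + v×B = (3980, -8300, -7480) N/C.
F = q(E + v×B) = (−1.602×10⁻¹⁹ C)·(3980, -8300, -7480) = (-6.38×10⁻¹⁶, 1.33×10⁻¹⁵, 1.20×10⁻¹⁵) N.
|a| = |F|/m = 1.900×10⁻¹⁵/9.109×10⁻³¹ ≈ 2.09×10¹⁵ m/s².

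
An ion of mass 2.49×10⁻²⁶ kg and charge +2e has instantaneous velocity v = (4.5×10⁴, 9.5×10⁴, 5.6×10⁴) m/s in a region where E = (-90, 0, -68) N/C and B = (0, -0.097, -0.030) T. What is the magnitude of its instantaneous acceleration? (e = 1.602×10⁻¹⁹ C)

|a| ≈ 6.77×10¹⁰ m/s²

v×B = (2580, 1350, -4360) N/C.
E + v×B = (2490, 1350, -4430) N/C.
F = q(E + v×B) = (3.204×10⁻¹⁹ C)·(2490, 1350, -4430) = (7.98×10⁻¹⁶, 4.33×10⁻¹⁶, -1.42×10⁻¹⁵) N.
|a| = |F|/m = 1.686×10⁻¹⁵/2.49×10⁻²⁶ ≈ 6.77×10¹⁰ m/s².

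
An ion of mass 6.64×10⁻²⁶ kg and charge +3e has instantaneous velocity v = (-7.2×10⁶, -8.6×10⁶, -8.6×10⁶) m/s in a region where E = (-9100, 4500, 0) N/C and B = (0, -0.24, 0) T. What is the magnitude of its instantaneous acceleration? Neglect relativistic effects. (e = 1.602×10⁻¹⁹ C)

v×B = (-2.06×10⁶, 0, 1.73×10⁶) N/C.
E + v×B = (-2.07×10⁶, 4500, 1.73×10⁶) N/C.
F = q(E + v×B) = (4.806×10⁻¹⁹ C)·(-2.07×10⁶, 4500, 1.73×10⁶) = (-9.96×10⁻¹³, 2.16×10⁻¹⁵, 8.30×10⁻¹³) N.
|a| = |F|/m = 1.297×10⁻¹²/6.64×10⁻²⁶ ≈ 1.95×10¹³ m/s².

|a| ≈ 1.95×10¹³ m/s²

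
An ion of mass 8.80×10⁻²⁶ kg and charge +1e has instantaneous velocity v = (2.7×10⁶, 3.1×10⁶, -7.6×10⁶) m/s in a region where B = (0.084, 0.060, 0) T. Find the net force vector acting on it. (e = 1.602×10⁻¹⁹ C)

F ≈ (7.31×10⁻¹⁴, -1.02×10⁻¹³, -1.58×10⁻¹⁴) N

v×B = (4.56×10⁵, -6.38×10⁵, -9.84×10⁴) N/C.
F = q v×B = (1.602×10⁻¹⁹ C)·(4.56×10⁵, -6.38×10⁵, -9.84×10⁴) = (7.31×10⁻¹⁴, -1.02×10⁻¹³, -1.58×10⁻¹⁴) N.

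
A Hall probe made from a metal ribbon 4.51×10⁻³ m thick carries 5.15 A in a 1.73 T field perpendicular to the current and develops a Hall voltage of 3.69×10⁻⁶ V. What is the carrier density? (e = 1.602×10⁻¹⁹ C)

n ≈ 3.34×10²⁷ m⁻³

From V_H = IB/(n e t), n = IB/(V_H e t).
n = (5.15)(1.73)/((3.69×10⁻⁶)(1.602×10⁻¹⁹)(4.51×10⁻³)) ≈ 3.34×10²⁷ m⁻³.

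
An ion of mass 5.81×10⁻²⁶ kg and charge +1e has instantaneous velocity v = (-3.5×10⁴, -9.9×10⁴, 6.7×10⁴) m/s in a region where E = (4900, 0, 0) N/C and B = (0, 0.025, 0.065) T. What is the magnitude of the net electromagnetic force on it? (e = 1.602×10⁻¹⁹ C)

|F| ≈ 6.46×10⁻¹⁶ N

v×B = (-8110, 2280, -875) N/C.
E + v×B = (-3210, 2280, -875) N/C.
F = q(E + v×B) = (1.602×10⁻¹⁹ C)·(-3210, 2280, -875) = (-5.14×10⁻¹⁶, 3.64×10⁻¹⁶, -1.40×10⁻¹⁶) N.
|F| = 6.46×10⁻¹⁶ N.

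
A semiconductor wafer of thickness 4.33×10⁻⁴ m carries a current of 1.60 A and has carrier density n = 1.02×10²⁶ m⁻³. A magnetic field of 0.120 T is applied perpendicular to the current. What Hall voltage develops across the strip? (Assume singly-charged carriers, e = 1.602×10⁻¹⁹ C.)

V_H ≈ 2.71×10⁻⁵ V

V_H = IB/(n e t).
V_H = (1.60)(0.120)/((1.02×10²⁶)(1.602×10⁻¹⁹)(4.33×10⁻⁴)) ≈ 2.71×10⁻⁵ V.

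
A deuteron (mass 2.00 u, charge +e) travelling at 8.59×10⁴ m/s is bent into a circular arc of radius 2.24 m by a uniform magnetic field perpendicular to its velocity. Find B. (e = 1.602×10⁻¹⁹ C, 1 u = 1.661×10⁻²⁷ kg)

B ≈ 7.95×10⁻⁴ T

From |q|vB = mv²/r, B = mv/(|q|r).
B = (3.322×10⁻²⁷)(8.59×10⁴)/((1.602×10⁻¹⁹)(2.24)) ≈ 7.95×10⁻⁴ T.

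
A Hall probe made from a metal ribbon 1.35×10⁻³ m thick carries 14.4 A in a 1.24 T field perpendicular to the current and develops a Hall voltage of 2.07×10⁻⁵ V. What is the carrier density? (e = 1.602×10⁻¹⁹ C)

From V_H = IB/(n e t), n = IB/(V_H e t).
n = (14.4)(1.24)/((2.07×10⁻⁵)(1.602×10⁻¹⁹)(1.35×10⁻³)) ≈ 3.99×10²⁷ m⁻³.

n ≈ 3.99×10²⁷ m⁻³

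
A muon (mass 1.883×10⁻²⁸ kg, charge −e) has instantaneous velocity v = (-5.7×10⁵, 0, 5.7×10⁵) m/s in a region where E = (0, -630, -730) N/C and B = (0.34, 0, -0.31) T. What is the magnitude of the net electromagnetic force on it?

|F| ≈ 2.64×10⁻¹⁵ N

v×B = (0, 1.71×10⁴, 0) N/C.
E + v×B = (0, 1.65×10⁴, -730) N/C.
F = q(E + v×B) = (−1.602×10⁻¹⁹ C)·(0, 1.65×10⁴, -730) = (0, -2.64×10⁻¹⁵, 1.17×10⁻¹⁶) N.
|F| = 2.64×10⁻¹⁵ N.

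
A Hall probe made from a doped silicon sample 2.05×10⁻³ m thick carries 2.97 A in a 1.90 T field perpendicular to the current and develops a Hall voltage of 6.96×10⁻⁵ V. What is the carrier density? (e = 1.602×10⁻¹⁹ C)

From V_H = IB/(n e t), n = IB/(V_H e t).
n = (2.97)(1.90)/((6.96×10⁻⁵)(1.602×10⁻¹⁹)(2.05×10⁻³)) ≈ 2.47×10²⁶ m⁻³.

n ≈ 2.47×10²⁶ m⁻³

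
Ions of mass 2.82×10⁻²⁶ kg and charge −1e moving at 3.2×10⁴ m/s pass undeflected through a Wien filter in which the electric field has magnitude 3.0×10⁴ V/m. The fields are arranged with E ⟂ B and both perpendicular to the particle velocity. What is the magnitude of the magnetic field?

Balance of forces in the selector: qE = qvB ⇒ B = E/v.
B = 3.0×10⁴/3.2×10⁴ = 0.94 T.

B = 0.94 T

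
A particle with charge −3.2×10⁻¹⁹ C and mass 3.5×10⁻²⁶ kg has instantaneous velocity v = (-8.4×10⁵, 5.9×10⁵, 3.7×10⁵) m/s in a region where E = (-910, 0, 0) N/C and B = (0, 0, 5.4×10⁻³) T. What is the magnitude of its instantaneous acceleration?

|a| ≈ 4.64×10¹⁰ m/s²

v×B = (3190, 4540, 0) N/C.
E + v×B = (2280, 4540, 0) N/C.
F = q(E + v×B) = (−3.2×10⁻¹⁹ C)·(2280, 4540, 0) = (-7.28×10⁻¹⁶, -1.45×10⁻¹⁵, 0) N.
|a| = |F|/m = 1.624×10⁻¹⁵/3.5×10⁻²⁶ ≈ 4.64×10¹⁰ m/s².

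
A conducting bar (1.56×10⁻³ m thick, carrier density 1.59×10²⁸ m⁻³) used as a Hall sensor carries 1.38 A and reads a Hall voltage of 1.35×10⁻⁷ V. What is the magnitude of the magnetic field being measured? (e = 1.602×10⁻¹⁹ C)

From V_H = IB/(n e t), B = V_H n e t / I.
B = (1.35×10⁻⁷)(1.59×10²⁸)(1.602×10⁻¹⁹)(1.56×10⁻³)/1.38 ≈ 0.389 T.

B ≈ 0.389 T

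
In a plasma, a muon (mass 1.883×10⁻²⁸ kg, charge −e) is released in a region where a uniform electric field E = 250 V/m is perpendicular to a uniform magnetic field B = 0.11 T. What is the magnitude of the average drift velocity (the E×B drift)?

The steady drift has the magnetic force balancing the electric force, so v_d = E/B.
v_d = 250/0.11 = 2300 m/s.

v_d ≈ 2300 m/s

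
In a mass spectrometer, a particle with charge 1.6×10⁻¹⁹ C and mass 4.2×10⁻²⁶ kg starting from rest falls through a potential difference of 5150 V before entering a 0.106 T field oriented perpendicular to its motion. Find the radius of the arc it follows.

r ≈ 0.491 m

Acceleration: |q|V = ½mv² ⇒ v = √(2|q|V/m) = √(2·1.6×10⁻¹⁹·5150/4.2×10⁻²⁶) ≈ 1.981×10⁵ m/s.
In the field: r = mv/(|q|B) = (4.2×10⁻²⁶)(1.981×10⁵)/((1.6×10⁻¹⁹)(0.106)) ≈ 0.491 m.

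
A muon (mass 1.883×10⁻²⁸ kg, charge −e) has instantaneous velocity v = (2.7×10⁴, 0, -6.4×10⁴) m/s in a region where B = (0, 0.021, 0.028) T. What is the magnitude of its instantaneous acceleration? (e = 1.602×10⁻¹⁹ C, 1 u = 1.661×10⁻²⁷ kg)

v×B = (1340, -756, 567) N/C.
F = q v×B = (−1.602×10⁻¹⁹ C)·(1340, -756, 567) = (-2.15×10⁻¹⁶, 1.21×10⁻¹⁶, -9.08×10⁻¹⁷) N.
|a| = |F|/m = 2.632×10⁻¹⁶/1.883×10⁻²⁸ ≈ 1.40×10¹² m/s².

|a| ≈ 1.40×10¹² m/s²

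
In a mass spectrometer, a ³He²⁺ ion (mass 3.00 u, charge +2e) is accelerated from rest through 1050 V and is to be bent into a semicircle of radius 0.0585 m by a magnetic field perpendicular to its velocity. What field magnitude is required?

v = √(2|q|V/m) = √(2·3.204×10⁻¹⁹·1050/4.983×10⁻²⁷) ≈ 3.675×10⁵ m/s.
B = mv/(|q|r) = (4.983×10⁻²⁷)(3.675×10⁵)/((3.204×10⁻¹⁹)(0.0585)) ≈ 0.0977 T.

B ≈ 0.0977 T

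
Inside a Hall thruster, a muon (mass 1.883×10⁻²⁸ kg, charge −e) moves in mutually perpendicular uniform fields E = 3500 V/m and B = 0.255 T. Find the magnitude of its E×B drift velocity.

In crossed fields the guiding centre drifts at v_d = |E×B|/B² = E/B, independent of charge and mass.
v_d = 3500/0.255 = 1.37×10⁴ m/s.

v_d ≈ 1.37×10⁴ m/s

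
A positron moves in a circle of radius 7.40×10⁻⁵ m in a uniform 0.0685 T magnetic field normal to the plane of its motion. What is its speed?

From |q|vB = mv²/r, v = |q|Br/m.
v = (1.602×10⁻¹⁹)(0.0685)(7.40×10⁻⁵)/9.109×10⁻³¹ ≈ 8.91×10⁵ m/s.

v ≈ 8.91×10⁵ m/s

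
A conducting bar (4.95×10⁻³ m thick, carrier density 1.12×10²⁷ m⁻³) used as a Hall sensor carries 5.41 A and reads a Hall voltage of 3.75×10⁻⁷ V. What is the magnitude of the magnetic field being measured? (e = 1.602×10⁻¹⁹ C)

From V_H = IB/(n e t), B = V_H n e t / I.
B = (3.75×10⁻⁷)(1.12×10²⁷)(1.602×10⁻¹⁹)(4.95×10⁻³)/5.41 ≈ 0.0616 T.

B ≈ 0.0616 T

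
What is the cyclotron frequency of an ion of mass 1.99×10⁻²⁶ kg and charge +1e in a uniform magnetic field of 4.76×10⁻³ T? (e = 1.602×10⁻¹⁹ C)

f ≈ 6100 Hz

f = |q|B/(2πm).
f = (1.602×10⁻¹⁹)(4.76×10⁻³)/(2π·1.99×10⁻²⁶) ≈ 6100 Hz.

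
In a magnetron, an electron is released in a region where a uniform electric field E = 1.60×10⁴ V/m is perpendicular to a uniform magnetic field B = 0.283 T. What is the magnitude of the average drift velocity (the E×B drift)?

The steady drift has the magnetic force balancing the electric force, so v_d = E/B.
v_d = 1.60×10⁴/0.283 = 5.65×10⁴ m/s.

v_d ≈ 5.65×10⁴ m/s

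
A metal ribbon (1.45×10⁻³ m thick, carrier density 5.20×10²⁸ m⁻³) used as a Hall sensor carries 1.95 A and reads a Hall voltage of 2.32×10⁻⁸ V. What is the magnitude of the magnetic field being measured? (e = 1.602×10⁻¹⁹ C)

B ≈ 0.144 T

From V_H = IB/(n e t), B = V_H n e t / I.
B = (2.32×10⁻⁸)(5.20×10²⁸)(1.602×10⁻¹⁹)(1.45×10⁻³)/1.95 ≈ 0.144 T.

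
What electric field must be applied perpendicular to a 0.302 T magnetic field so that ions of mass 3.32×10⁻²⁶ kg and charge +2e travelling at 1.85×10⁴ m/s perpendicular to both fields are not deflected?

For straight-line motion qE = qvB, so E = vB.
E = 1.85×10⁴ × 0.302 = 5590 V/m.

E = 5590 V/m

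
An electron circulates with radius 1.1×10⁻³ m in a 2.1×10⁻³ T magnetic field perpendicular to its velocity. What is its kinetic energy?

v = |q|Br/m, then KE = ½mv² = (qBr)²/(2m).
v = (1.602×10⁻¹⁹)(2.1×10⁻³)(1.1×10⁻³)/9.109×10⁻³¹ ≈ 4.063×10⁵ m/s.
KE = ½(9.109×10⁻³¹)(4.063×10⁵)² ≈ 7.5×10⁻²⁰ J = 0.47 eV.

KE ≈ 0.47 eV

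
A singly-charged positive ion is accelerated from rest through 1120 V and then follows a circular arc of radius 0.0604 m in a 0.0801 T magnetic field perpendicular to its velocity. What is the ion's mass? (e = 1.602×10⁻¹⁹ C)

Combine |q|V = ½mv² and r = mv/(|q|B): eliminate v to get m = qB²r²/(2V).
m = (1.602×10⁻¹⁹)(0.0801)²(0.0604)²/(2·1120) ≈ 1.67×10⁻²⁷ kg.

m ≈ 1.67×10⁻²⁷ kg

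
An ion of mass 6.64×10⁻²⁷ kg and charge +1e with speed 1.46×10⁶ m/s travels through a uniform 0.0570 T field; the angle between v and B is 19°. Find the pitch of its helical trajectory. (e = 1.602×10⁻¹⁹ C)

v∥ = v cosθ = 1.46×10⁶·cos19° ≈ 1.380×10⁶ m/s.
T = 2πm/(|q|B) = 2π(6.64×10⁻²⁷)/((1.602×10⁻¹⁹)(0.0570)) ≈ 4.569×10⁻⁶ s.
pitch = v∥ T = (1.380×10⁶)(4.569×10⁻⁶) ≈ 6.31 m.

p ≈ 6.31 m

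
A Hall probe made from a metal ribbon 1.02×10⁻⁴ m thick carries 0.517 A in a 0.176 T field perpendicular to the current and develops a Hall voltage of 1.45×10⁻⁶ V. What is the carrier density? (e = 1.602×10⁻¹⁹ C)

From V_H = IB/(n e t), n = IB/(V_H e t).
n = (0.517)(0.176)/((1.45×10⁻⁶)(1.602×10⁻¹⁹)(1.02×10⁻⁴)) ≈ 3.84×10²⁷ m⁻³.

n ≈ 3.84×10²⁷ m⁻³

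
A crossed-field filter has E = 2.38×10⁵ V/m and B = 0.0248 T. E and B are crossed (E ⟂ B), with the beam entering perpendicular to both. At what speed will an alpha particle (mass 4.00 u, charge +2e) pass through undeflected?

v = 9.60×10⁶ m/s

For undeflected motion the electric and magnetic forces balance: qE = qvB.
v = E/B = 2.38×10⁵/0.0248 = 9.60×10⁶ m/s.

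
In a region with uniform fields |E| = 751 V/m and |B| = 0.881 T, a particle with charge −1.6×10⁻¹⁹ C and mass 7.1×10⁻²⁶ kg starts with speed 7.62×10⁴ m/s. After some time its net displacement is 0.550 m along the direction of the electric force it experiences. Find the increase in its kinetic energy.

The magnetic force is always ⟂ v and does no work; only the electric force changes KE.
ΔKE = F_E · d = |q|E d = (1.6×10⁻¹⁹)(751)(0.550) ≈ 6.61×10⁻¹⁷ J.

ΔKE ≈ 6.61×10⁻¹⁷ J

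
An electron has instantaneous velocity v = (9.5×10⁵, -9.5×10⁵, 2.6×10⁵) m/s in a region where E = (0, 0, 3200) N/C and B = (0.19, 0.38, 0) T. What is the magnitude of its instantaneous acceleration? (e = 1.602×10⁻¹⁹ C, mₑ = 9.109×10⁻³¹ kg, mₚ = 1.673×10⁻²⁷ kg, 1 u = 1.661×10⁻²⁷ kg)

v×B = (-9.88×10⁴, 4.94×10⁴, 5.42×10⁵) N/C.
E + v×B = (-9.88×10⁴, 4.94×10⁴, 5.45×10⁵) N/C.
F = q(E + v×B) = (−1.602×10⁻¹⁹ C)·(-9.88×10⁴, 4.94×10⁴, 5.45×10⁵) = (1.58×10⁻¹⁴, -7.91×10⁻¹⁵, -8.73×10⁻¹⁴) N.
|a| = |F|/m = 8.904×10⁻¹⁴/9.109×10⁻³¹ ≈ 9.77×10¹⁶ m/s².

|a| ≈ 9.77×10¹⁶ m/s²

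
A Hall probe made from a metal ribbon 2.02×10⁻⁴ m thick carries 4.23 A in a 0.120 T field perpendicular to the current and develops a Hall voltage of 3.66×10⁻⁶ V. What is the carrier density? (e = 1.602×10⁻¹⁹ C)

From V_H = IB/(n e t), n = IB/(V_H e t).
n = (4.23)(0.120)/((3.66×10⁻⁶)(1.602×10⁻¹⁹)(2.02×10⁻⁴)) ≈ 4.29×10²⁷ m⁻³.

n ≈ 4.29×10²⁷ m⁻³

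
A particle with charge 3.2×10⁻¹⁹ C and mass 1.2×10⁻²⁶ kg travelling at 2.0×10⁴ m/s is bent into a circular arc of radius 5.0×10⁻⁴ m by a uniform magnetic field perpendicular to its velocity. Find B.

B ≈ 1.5 T

From |q|vB = mv²/r, B = mv/(|q|r).
B = (1.2×10⁻²⁶)(2.0×10⁴)/((3.2×10⁻¹⁹)(5.0×10⁻⁴)) ≈ 1.5 T.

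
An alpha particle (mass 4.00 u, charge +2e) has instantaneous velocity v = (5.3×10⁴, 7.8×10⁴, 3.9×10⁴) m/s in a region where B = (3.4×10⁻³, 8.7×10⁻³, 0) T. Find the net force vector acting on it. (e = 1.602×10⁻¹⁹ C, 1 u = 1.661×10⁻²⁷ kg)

v×B = (-339, 133, 196) N/C.
F = q v×B = (3.204×10⁻¹⁹ C)·(-339, 133, 196) = (-1.09×10⁻¹⁶, 4.25×10⁻¹⁷, 6.28×10⁻¹⁷) N.

F ≈ (-1.09×10⁻¹⁶, 4.25×10⁻¹⁷, 6.28×10⁻¹⁷) N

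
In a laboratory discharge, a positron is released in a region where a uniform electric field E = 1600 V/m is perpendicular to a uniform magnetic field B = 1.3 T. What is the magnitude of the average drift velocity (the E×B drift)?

The steady drift has the magnetic force balancing the electric force, so v_d = E/B.
v_d = 1600/1.3 = 1200 m/s.

v_d ≈ 1200 m/s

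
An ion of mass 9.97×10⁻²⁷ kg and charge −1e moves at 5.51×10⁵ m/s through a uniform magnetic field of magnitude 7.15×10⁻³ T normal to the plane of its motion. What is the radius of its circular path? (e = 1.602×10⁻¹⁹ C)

r ≈ 4.80 m

The magnetic force provides the centripetal force: |q|vB = mv²/r.
r = mv/(|q|B) = (9.97×10⁻²⁷)(5.51×10⁵)/((1.602×10⁻¹⁹)(7.15×10⁻³)) ≈ 4.80 m.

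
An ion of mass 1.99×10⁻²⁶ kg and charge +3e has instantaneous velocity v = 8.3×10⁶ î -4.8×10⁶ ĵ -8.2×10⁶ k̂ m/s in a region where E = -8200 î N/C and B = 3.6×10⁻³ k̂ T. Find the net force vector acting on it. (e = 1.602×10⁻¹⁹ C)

F ≈ (-1.22×10⁻¹⁴, -1.44×10⁻¹⁴, 0) N

v×B = (-1.73×10⁴, -2.99×10⁴, 0) N/C.
E + v×B = (-2.55×10⁴, -2.99×10⁴, 0) N/C.
F = q(E + v×B) = (4.806×10⁻¹⁹ C)·(-2.55×10⁴, -2.99×10⁴, 0) = (-1.22×10⁻¹⁴, -1.44×10⁻¹⁴, 0) N.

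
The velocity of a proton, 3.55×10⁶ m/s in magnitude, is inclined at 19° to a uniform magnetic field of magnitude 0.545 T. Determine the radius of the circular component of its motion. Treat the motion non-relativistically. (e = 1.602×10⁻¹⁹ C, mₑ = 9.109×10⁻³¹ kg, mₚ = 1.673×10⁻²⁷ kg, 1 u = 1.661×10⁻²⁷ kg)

v⊥ = v sinθ = 3.55×10⁶·sin19° ≈ 1.156×10⁶ m/s.
r = m v⊥/(|q|B) = (1.673×10⁻²⁷)(1.156×10⁶)/((1.602×10⁻¹⁹)(0.545)) ≈ 0.0221 m.

r ≈ 0.0221 m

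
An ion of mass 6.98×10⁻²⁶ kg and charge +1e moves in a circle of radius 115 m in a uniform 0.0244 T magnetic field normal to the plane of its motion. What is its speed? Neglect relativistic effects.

v ≈ 6.44×10⁶ m/s

From |q|vB = mv²/r, v = |q|Br/m.
v = (1.602×10⁻¹⁹)(0.0244)(115)/6.98×10⁻²⁶ ≈ 6.44×10⁶ m/s.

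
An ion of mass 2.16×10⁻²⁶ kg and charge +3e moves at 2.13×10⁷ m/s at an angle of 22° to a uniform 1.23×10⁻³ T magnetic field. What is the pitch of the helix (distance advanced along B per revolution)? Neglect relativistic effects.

v∥ = v cosθ = 2.13×10⁷·cos22° ≈ 1.975×10⁷ m/s.
T = 2πm/(|q|B) = 2π(2.16×10⁻²⁶)/((4.806×10⁻¹⁹)(1.23×10⁻³)) ≈ 2.296×10⁻⁴ s.
pitch = v∥ T = (1.975×10⁷)(2.296×10⁻⁴) ≈ 4530 m.

p ≈ 4530 m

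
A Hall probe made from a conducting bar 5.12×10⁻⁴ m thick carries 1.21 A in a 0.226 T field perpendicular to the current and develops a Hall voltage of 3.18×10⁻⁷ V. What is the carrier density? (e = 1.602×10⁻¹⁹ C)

From V_H = IB/(n e t), n = IB/(V_H e t).
n = (1.21)(0.226)/((3.18×10⁻⁷)(1.602×10⁻¹⁹)(5.12×10⁻⁴)) ≈ 1.05×10²⁸ m⁻³.

n ≈ 1.05×10²⁸ m⁻³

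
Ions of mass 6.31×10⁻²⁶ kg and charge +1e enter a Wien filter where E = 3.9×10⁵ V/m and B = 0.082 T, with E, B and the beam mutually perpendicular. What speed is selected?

Zero net Lorentz force requires |qE| = |q v×B|, i.e. E = vB.
v = E/B = 3.9×10⁵/0.082 = 4.8×10⁶ m/s.

v = 4.8×10⁶ m/s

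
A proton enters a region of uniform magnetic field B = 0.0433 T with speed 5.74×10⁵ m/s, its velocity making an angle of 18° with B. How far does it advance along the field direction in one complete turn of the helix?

p ≈ 0.827 m

v∥ = v cosθ = 5.74×10⁵·cos18° ≈ 5.459×10⁵ m/s.
T = 2πm/(|q|B) = 2π(1.673×10⁻²⁷)/((1.602×10⁻¹⁹)(0.0433)) ≈ 1.515×10⁻⁶ s.
pitch = v∥ T = (5.459×10⁵)(1.515×10⁻⁶) ≈ 0.827 m.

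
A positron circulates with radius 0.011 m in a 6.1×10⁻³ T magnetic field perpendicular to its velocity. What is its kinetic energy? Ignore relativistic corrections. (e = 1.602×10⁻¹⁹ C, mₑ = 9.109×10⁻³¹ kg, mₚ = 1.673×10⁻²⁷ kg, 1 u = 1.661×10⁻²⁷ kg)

v = |q|Br/m, then KE = ½mv² = (qBr)²/(2m).
v = (1.602×10⁻¹⁹)(6.1×10⁻³)(0.011)/9.109×10⁻³¹ ≈ 1.180×10⁷ m/s.
KE = ½(9.109×10⁻³¹)(1.180×10⁷)² ≈ 6.3×10⁻¹⁷ J = 400 eV.

KE ≈ 400 eV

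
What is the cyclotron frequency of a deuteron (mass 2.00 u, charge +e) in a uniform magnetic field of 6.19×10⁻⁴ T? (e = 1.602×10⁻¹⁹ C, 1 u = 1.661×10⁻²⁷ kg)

f ≈ 4750 Hz

f = |q|B/(2πm).
f = (1.602×10⁻¹⁹)(6.19×10⁻⁴)/(2π·3.322×10⁻²⁷) ≈ 4750 Hz.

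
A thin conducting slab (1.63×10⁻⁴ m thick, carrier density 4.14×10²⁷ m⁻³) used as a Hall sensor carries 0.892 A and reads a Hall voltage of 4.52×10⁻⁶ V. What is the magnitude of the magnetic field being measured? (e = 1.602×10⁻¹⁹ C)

B ≈ 0.548 T

From V_H = IB/(n e t), B = V_H n e t / I.
B = (4.52×10⁻⁶)(4.14×10²⁷)(1.602×10⁻¹⁹)(1.63×10⁻⁴)/0.892 ≈ 0.548 T.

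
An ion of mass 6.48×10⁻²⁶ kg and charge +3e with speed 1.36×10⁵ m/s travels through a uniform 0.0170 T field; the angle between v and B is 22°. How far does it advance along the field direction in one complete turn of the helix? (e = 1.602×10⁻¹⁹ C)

p ≈ 6.28 m

v∥ = v cosθ = 1.36×10⁵·cos22° ≈ 1.261×10⁵ m/s.
T = 2πm/(|q|B) = 2π(6.48×10⁻²⁶)/((4.806×10⁻¹⁹)(0.0170)) ≈ 4.983×10⁻⁵ s.
pitch = v∥ T = (1.261×10⁵)(4.983×10⁻⁵) ≈ 6.28 m.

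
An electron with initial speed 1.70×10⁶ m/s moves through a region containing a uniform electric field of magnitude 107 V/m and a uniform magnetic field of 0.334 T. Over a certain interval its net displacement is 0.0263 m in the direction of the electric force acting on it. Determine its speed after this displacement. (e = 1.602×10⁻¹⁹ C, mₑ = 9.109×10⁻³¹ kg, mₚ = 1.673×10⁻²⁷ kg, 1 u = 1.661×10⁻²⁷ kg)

v_f ≈ 1.97×10⁶ m/s

B does no work; ΔKE = |q|E d.
½mv_f² = ½mv₀² + |q|Ed = ½(9.109×10⁻³¹)(1.70×10⁶)² + (1.602×10⁻¹⁹)(107)(0.0263) ≈ 1.316×10⁻¹⁸ J + 4.508×10⁻¹⁹ J ≈ 1.767×10⁻¹⁸ J.
v_f = √(2·1.767×10⁻¹⁸/9.109×10⁻³¹) ≈ 1.97×10⁶ m/s.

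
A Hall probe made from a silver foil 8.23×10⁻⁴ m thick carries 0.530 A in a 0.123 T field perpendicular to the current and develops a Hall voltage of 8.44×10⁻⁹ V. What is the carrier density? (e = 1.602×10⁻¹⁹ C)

n ≈ 5.86×10²⁸ m⁻³

From V_H = IB/(n e t), n = IB/(V_H e t).
n = (0.530)(0.123)/((8.44×10⁻⁹)(1.602×10⁻¹⁹)(8.23×10⁻⁴)) ≈ 5.86×10²⁸ m⁻³.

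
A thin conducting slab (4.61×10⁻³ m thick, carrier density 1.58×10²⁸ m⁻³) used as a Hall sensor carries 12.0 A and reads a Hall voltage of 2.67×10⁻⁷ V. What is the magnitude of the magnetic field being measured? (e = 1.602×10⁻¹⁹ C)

From V_H = IB/(n e t), B = V_H n e t / I.
B = (2.67×10⁻⁷)(1.58×10²⁸)(1.602×10⁻¹⁹)(4.61×10⁻³)/12.0 ≈ 0.260 T.

B ≈ 0.260 T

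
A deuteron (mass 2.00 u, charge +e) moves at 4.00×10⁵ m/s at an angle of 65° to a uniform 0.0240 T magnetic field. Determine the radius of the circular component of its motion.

r ≈ 0.313 m

v⊥ = v sinθ = 4.00×10⁵·sin65° ≈ 3.625×10⁵ m/s.
r = m v⊥/(|q|B) = (3.322×10⁻²⁷)(3.625×10⁵)/((1.602×10⁻¹⁹)(0.0240)) ≈ 0.313 m.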